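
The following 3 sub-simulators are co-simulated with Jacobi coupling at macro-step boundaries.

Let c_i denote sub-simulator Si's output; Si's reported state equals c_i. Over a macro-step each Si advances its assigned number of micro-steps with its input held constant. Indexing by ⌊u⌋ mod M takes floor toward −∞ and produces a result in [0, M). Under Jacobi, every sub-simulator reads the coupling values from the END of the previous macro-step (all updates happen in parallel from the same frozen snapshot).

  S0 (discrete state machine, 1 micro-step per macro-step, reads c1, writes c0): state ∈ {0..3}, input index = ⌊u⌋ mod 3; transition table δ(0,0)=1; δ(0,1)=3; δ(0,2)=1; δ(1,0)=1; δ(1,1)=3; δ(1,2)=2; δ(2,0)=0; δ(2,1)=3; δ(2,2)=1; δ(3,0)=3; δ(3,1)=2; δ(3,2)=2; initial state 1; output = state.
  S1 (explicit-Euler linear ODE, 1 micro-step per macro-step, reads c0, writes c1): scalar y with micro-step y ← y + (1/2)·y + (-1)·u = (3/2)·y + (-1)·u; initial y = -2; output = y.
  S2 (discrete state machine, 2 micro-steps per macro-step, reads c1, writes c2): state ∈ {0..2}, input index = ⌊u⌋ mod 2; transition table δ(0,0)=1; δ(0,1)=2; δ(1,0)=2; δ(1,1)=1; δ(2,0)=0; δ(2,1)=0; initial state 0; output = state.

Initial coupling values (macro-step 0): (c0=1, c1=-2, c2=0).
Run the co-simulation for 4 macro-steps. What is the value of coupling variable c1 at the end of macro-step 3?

macro 1: S0 reads c1=-2 → after 1×micro: 3; S1 reads c0=1 → after 1×micro: -4; S2 reads c1=-2 → after 2×micro: 2 ⇒ (c0=3, c1=-4, c2=2)
macro 2: S0 reads c1=-4 → after 1×micro: 2; S1 reads c0=3 → after 1×micro: -9; S2 reads c1=-4 → after 2×micro: 1 ⇒ (c0=2, c1=-9, c2=1)
macro 3: S0 reads c1=-9 → after 1×micro: 0; S1 reads c0=2 → after 1×micro: -31/2; S2 reads c1=-9 → after 2×micro: 1 ⇒ (c0=0, c1=-31/2, c2=1)
macro 4: S0 reads c1=-31/2 → after 1×micro: 1; S1 reads c0=0 → after 1×micro: -93/4; S2 reads c1=-31/2 → after 2×micro: 0 ⇒ (c0=1, c1=-93/4, c2=0)

c1 at macro-step 3 = -31/2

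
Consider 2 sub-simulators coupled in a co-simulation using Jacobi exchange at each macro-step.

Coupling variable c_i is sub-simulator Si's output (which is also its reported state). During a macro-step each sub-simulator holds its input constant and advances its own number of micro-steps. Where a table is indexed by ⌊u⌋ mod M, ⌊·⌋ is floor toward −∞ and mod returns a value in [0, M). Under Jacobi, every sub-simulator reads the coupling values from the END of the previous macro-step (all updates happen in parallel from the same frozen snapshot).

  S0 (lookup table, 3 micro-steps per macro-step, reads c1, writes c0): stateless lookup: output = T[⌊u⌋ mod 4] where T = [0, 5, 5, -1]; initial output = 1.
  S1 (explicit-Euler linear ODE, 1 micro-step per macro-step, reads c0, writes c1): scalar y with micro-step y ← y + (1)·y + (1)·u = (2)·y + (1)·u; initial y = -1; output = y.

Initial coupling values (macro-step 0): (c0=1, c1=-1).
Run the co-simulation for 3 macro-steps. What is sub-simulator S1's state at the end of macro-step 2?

S1 state at macro-step 2 = -3

macro 1: S0 reads c1=-1 → after 3×micro: -1; S1 reads c0=1 → after 1×micro: -1 ⇒ (c0=-1, c1=-1)
macro 2: S0 reads c1=-1 → after 3×micro: -1; S1 reads c0=-1 → after 1×micro: -3 ⇒ (c0=-1, c1=-3)
macro 3: S0 reads c1=-3 → after 3×micro: 5; S1 reads c0=-1 → after 1×micro: -7 ⇒ (c0=5, c1=-7)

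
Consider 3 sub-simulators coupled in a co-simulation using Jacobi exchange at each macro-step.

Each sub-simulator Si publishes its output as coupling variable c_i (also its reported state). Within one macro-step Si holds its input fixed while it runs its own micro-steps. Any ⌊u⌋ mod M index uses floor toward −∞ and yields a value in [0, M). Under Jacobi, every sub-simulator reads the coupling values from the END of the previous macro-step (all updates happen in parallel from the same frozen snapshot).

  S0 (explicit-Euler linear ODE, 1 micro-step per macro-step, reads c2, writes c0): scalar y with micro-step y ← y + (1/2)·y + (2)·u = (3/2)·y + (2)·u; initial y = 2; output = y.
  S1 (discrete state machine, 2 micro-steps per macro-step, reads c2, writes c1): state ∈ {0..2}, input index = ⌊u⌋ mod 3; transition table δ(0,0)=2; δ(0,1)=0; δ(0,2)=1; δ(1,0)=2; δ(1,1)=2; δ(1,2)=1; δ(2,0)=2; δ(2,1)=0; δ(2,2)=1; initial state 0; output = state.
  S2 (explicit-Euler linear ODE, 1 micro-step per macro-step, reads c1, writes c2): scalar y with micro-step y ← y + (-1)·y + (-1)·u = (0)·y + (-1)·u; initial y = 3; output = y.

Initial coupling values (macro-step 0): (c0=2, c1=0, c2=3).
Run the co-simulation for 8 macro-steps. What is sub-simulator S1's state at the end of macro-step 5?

macro 1: S0 reads c2=3 → after 1×micro: 9; S1 reads c2=3 → after 2×micro: 2; S2 reads c1=0 → after 1×micro: 0 ⇒ (c0=9, c1=2, c2=0)
macro 2: S0 reads c2=0 → after 1×micro: 27/2; S1 reads c2=0 → after 2×micro: 2; S2 reads c1=2 → after 1×micro: -2 ⇒ (c0=27/2, c1=2, c2=-2)
macro 3: S0 reads c2=-2 → after 1×micro: 65/4; S1 reads c2=-2 → after 2×micro: 0; S2 reads c1=2 → after 1×micro: -2 ⇒ (c0=65/4, c1=0, c2=-2)
macro 4: S0 reads c2=-2 → after 1×micro: 163/8; S1 reads c2=-2 → after 2×micro: 0; S2 reads c1=0 → after 1×micro: 0 ⇒ (c0=163/8, c1=0, c2=0)
macro 5: S0 reads c2=0 → after 1×micro: 489/16; S1 reads c2=0 → after 2×micro: 2; S2 reads c1=0 → after 1×micro: 0 ⇒ (c0=489/16, c1=2, c2=0)
macro 6: S0 reads c2=0 → after 1×micro: 1467/32; S1 reads c2=0 → after 2×micro: 2; S2 reads c1=2 → after 1×micro: -2 ⇒ (c0=1467/32, c1=2, c2=-2)
macro 7: S0 reads c2=-2 → after 1×micro: 4145/64; S1 reads c2=-2 → after 2×micro: 0; S2 reads c1=2 → after 1×micro: -2 ⇒ (c0=4145/64, c1=0, c2=-2)
macro 8: S0 reads c2=-2 → after 1×micro: 11923/128; S1 reads c2=-2 → after 2×micro: 0; S2 reads c1=0 → after 1×micro: 0 ⇒ (c0=11923/128, c1=0, c2=0)

S1 state at macro-step 5 = 2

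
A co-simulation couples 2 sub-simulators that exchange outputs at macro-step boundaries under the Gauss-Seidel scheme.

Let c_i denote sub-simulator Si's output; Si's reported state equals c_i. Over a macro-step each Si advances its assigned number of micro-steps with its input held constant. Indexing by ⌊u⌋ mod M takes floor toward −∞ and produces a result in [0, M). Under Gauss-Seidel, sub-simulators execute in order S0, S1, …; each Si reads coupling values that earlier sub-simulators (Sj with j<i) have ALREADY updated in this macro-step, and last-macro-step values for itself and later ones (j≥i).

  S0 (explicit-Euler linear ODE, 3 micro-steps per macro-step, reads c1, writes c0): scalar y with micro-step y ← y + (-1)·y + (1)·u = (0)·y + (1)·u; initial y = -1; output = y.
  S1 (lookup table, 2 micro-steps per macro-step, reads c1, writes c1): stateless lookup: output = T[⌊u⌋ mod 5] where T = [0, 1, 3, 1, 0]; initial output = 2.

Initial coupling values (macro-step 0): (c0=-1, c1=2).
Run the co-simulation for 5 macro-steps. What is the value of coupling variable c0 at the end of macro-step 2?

c0 at macro-step 2 = 3

macro 1: S0 reads c1=2 → after 3×micro: 2; S1 reads c1=2 → after 2×micro: 3 ⇒ (c0=2, c1=3)
macro 2: S0 reads c1=3 → after 3×micro: 3; S1 reads c1=3 → after 2×micro: 1 ⇒ (c0=3, c1=1)
macro 3: S0 reads c1=1 → after 3×micro: 1; S1 reads c1=1 → after 2×micro: 1 ⇒ (c0=1, c1=1)
macro 4: S0 reads c1=1 → after 3×micro: 1; S1 reads c1=1 → after 2×micro: 1 ⇒ (c0=1, c1=1)
macro 5: S0 reads c1=1 → after 3×micro: 1; S1 reads c1=1 → after 2×micro: 1 ⇒ (c0=1, c1=1)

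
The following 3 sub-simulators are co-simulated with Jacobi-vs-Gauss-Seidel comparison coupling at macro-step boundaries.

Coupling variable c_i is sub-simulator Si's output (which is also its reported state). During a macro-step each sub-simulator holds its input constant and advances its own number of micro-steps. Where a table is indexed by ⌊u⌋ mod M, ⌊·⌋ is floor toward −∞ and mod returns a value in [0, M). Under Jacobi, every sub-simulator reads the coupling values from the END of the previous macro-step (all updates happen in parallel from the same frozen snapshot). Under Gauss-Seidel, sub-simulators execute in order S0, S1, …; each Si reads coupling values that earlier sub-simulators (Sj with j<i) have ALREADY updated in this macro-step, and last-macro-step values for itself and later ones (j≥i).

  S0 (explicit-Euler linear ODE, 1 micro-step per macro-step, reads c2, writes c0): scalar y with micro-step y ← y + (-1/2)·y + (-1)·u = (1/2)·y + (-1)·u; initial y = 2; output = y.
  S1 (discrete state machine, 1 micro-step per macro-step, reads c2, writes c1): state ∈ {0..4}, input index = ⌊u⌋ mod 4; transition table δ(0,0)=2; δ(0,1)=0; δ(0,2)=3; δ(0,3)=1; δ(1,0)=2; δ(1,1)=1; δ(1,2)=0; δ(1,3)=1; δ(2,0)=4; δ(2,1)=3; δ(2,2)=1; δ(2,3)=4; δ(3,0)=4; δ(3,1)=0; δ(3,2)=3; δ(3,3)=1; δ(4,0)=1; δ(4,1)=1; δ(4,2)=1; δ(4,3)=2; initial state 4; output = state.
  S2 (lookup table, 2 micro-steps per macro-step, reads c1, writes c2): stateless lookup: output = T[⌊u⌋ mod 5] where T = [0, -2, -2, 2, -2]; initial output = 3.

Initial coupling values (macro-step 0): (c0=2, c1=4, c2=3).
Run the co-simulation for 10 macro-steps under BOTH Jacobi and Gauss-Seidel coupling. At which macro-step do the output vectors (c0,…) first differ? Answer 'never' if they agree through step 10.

first divergence at macro-step: 3

[Jacobi] macro 1: S0 reads c2=3 → after 1×micro: -2; S1 reads c2=3 → after 1×micro: 2; S2 reads c1=4 → after 2×micro: -2 ⇒ (c0=-2, c1=2, c2=-2)
[Jacobi] macro 2: S0 reads c2=-2 → after 1×micro: 1; S1 reads c2=-2 → after 1×micro: 1; S2 reads c1=2 → after 2×micro: -2 ⇒ (c0=1, c1=1, c2=-2)
[Jacobi] macro 3: S0 reads c2=-2 → after 1×micro: 5/2; S1 reads c2=-2 → after 1×micro: 0; S2 reads c1=1 → after 2×micro: -2 ⇒ (c0=5/2, c1=0, c2=-2)
[Jacobi] macro 4: S0 reads c2=-2 → after 1×micro: 13/4; S1 reads c2=-2 → after 1×micro: 3; S2 reads c1=0 → after 2×micro: 0 ⇒ (c0=13/4, c1=3, c2=0)
[Jacobi] macro 5: S0 reads c2=0 → after 1×micro: 13/8; S1 reads c2=0 → after 1×micro: 4; S2 reads c1=3 → after 2×micro: 2 ⇒ (c0=13/8, c1=4, c2=2)
[Jacobi] macro 6: S0 reads c2=2 → after 1×micro: -19/16; S1 reads c2=2 → after 1×micro: 1; S2 reads c1=4 → after 2×micro: -2 ⇒ (c0=-19/16, c1=1, c2=-2)
[Jacobi] macro 7: S0 reads c2=-2 → after 1×micro: 45/32; S1 reads c2=-2 → after 1×micro: 0; S2 reads c1=1 → after 2×micro: -2 ⇒ (c0=45/32, c1=0, c2=-2)
[Jacobi] macro 8: S0 reads c2=-2 → after 1×micro: 173/64; S1 reads c2=-2 → after 1×micro: 3; S2 reads c1=0 → after 2×micro: 0 ⇒ (c0=173/64, c1=3, c2=0)
[Jacobi] macro 9: S0 reads c2=0 → after 1×micro: 173/128; S1 reads c2=0 → after 1×micro: 4; S2 reads c1=3 → after 2×micro: 2 ⇒ (c0=173/128, c1=4, c2=2)
[Jacobi] macro 10: S0 reads c2=2 → after 1×micro: -339/256; S1 reads c2=2 → after 1×micro: 1; S2 reads c1=4 → after 2×micro: -2 ⇒ (c0=-339/256, c1=1, c2=-2)
[Gauss-Seidel] macro 1: S0 reads c2=3 → after 1×micro: -2; S1 reads c2=3 → after 1×micro: 2; S2 reads c1=2 → after 2×micro: -2 ⇒ (c0=-2, c1=2, c2=-2)
[Gauss-Seidel] macro 2: S0 reads c2=-2 → after 1×micro: 1; S1 reads c2=-2 → after 1×micro: 1; S2 reads c1=1 → after 2×micro: -2 ⇒ (c0=1, c1=1, c2=-2)
[Gauss-Seidel] macro 3: S0 reads c2=-2 → after 1×micro: 5/2; S1 reads c2=-2 → after 1×micro: 0; S2 reads c1=0 → after 2×micro: 0 ⇒ (c0=5/2, c1=0, c2=0)
[Gauss-Seidel] macro 4: S0 reads c2=0 → after 1×micro: 5/4; S1 reads c2=0 → after 1×micro: 2; S2 reads c1=2 → after 2×micro: -2 ⇒ (c0=5/4, c1=2, c2=-2)
[Gauss-Seidel] macro 5: S0 reads c2=-2 → after 1×micro: 21/8; S1 reads c2=-2 → after 1×micro: 1; S2 reads c1=1 → after 2×micro: -2 ⇒ (c0=21/8, c1=1, c2=-2)
[Gauss-Seidel] macro 6: S0 reads c2=-2 → after 1×micro: 53/16; S1 reads c2=-2 → after 1×micro: 0; S2 reads c1=0 → after 2×micro: 0 ⇒ (c0=53/16, c1=0, c2=0)
[Gauss-Seidel] macro 7: S0 reads c2=0 → after 1×micro: 53/32; S1 reads c2=0 → after 1×micro: 2; S2 reads c1=2 → after 2×micro: -2 ⇒ (c0=53/32, c1=2, c2=-2)
[Gauss-Seidel] macro 8: S0 reads c2=-2 → after 1×micro: 181/64; S1 reads c2=-2 → after 1×micro: 1; S2 reads c1=1 → after 2×micro: -2 ⇒ (c0=181/64, c1=1, c2=-2)
[Gauss-Seidel] macro 9: S0 reads c2=-2 → after 1×micro: 437/128; S1 reads c2=-2 → after 1×micro: 0; S2 reads c1=0 → after 2×micro: 0 ⇒ (c0=437/128, c1=0, c2=0)
[Gauss-Seidel] macro 10: S0 reads c2=0 → after 1×micro: 437/256; S1 reads c2=0 → after 1×micro: 2; S2 reads c1=2 → after 2×micro: -2 ⇒ (c0=437/256, c1=2, c2=-2)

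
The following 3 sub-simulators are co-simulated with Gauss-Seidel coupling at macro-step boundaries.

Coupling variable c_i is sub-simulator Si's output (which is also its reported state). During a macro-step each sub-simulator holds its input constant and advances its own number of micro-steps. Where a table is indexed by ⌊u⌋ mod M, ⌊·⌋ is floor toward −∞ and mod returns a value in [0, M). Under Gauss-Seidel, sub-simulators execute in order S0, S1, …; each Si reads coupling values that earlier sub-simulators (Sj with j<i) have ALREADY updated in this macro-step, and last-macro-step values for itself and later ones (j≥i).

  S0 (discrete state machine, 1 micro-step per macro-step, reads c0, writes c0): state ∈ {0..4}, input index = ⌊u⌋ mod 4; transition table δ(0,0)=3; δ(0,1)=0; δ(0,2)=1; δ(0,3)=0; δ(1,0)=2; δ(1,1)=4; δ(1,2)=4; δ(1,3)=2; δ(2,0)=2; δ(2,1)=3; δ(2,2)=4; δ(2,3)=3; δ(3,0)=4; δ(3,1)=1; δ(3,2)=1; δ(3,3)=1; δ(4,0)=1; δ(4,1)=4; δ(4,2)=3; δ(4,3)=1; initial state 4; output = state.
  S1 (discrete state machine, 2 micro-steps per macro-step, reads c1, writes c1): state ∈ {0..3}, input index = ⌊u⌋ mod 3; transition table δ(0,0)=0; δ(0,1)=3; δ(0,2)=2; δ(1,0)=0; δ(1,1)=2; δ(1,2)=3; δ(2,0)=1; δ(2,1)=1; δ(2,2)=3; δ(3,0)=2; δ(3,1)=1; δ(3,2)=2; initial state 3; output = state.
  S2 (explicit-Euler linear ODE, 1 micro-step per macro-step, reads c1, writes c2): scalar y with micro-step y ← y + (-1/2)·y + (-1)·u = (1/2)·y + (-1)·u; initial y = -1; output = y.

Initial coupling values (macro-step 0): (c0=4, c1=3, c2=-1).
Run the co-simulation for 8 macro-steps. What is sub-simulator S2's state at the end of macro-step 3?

macro 1: S0 reads c0=4 → after 1×micro: 1; S1 reads c1=3 → after 2×micro: 1; S2 reads c1=1 → after 1×micro: -3/2 ⇒ (c0=1, c1=1, c2=-3/2)
macro 2: S0 reads c0=1 → after 1×micro: 4; S1 reads c1=1 → after 2×micro: 1; S2 reads c1=1 → after 1×micro: -7/4 ⇒ (c0=4, c1=1, c2=-7/4)
macro 3: S0 reads c0=4 → after 1×micro: 1; S1 reads c1=1 → after 2×micro: 1; S2 reads c1=1 → after 1×micro: -15/8 ⇒ (c0=1, c1=1, c2=-15/8)
macro 4: S0 reads c0=1 → after 1×micro: 4; S1 reads c1=1 → after 2×micro: 1; S2 reads c1=1 → after 1×micro: -31/16 ⇒ (c0=4, c1=1, c2=-31/16)
macro 5: S0 reads c0=4 → after 1×micro: 1; S1 reads c1=1 → after 2×micro: 1; S2 reads c1=1 → after 1×micro: -63/32 ⇒ (c0=1, c1=1, c2=-63/32)
macro 6: S0 reads c0=1 → after 1×micro: 4; S1 reads c1=1 → after 2×micro: 1; S2 reads c1=1 → after 1×micro: -127/64 ⇒ (c0=4, c1=1, c2=-127/64)
macro 7: S0 reads c0=4 → after 1×micro: 1; S1 reads c1=1 → after 2×micro: 1; S2 reads c1=1 → after 1×micro: -255/128 ⇒ (c0=1, c1=1, c2=-255/128)
macro 8: S0 reads c0=1 → after 1×micro: 4; S1 reads c1=1 → after 2×micro: 1; S2 reads c1=1 → after 1×micro: -511/256 ⇒ (c0=4, c1=1, c2=-511/256)

S2 state at macro-step 3 = -15/8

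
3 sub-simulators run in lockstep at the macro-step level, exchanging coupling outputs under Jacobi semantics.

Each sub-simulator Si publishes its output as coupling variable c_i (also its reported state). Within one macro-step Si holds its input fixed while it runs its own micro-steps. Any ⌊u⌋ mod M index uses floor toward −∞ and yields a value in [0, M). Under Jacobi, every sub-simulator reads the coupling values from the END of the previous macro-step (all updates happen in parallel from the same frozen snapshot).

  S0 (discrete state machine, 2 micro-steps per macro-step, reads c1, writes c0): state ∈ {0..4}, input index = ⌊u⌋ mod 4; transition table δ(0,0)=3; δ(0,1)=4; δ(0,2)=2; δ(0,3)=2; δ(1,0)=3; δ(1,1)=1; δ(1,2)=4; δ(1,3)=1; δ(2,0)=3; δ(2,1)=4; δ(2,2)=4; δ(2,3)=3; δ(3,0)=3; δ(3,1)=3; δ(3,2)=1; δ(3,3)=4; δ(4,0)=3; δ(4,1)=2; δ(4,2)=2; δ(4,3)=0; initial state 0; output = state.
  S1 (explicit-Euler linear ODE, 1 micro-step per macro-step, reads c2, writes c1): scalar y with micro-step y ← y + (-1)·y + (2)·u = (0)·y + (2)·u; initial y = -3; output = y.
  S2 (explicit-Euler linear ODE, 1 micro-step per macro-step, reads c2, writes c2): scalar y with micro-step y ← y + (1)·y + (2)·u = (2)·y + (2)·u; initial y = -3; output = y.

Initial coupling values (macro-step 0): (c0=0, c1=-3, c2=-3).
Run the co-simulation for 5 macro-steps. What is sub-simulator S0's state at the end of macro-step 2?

S0 state at macro-step 2 = 2

macro 1: S0 reads c1=-3 → after 2×micro: 2; S1 reads c2=-3 → after 1×micro: -6; S2 reads c2=-3 → after 1×micro: -12 ⇒ (c0=2, c1=-6, c2=-12)
macro 2: S0 reads c1=-6 → after 2×micro: 2; S1 reads c2=-12 → after 1×micro: -24; S2 reads c2=-12 → after 1×micro: -48 ⇒ (c0=2, c1=-24, c2=-48)
macro 3: S0 reads c1=-24 → after 2×micro: 3; S1 reads c2=-48 → after 1×micro: -96; S2 reads c2=-48 → after 1×micro: -192 ⇒ (c0=3, c1=-96, c2=-192)
macro 4: S0 reads c1=-96 → after 2×micro: 3; S1 reads c2=-192 → after 1×micro: -384; S2 reads c2=-192 → after 1×micro: -768 ⇒ (c0=3, c1=-384, c2=-768)
macro 5: S0 reads c1=-384 → after 2×micro: 3; S1 reads c2=-768 → after 1×micro: -1536; S2 reads c2=-768 → after 1×micro: -3072 ⇒ (c0=3, c1=-1536, c2=-3072)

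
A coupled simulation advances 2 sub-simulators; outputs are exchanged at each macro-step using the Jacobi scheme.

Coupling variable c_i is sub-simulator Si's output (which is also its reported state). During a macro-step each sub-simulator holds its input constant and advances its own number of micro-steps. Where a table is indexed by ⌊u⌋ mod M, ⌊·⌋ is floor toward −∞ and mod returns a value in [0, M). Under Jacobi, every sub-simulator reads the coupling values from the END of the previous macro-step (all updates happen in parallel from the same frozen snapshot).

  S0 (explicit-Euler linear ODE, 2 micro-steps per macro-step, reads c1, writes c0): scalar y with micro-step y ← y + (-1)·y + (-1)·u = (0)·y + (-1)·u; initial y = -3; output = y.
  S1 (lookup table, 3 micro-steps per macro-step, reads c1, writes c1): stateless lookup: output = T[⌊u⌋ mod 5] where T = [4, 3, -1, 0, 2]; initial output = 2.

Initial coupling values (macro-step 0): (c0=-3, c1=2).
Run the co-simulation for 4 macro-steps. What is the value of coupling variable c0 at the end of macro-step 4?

c0 at macro-step 4 = 1

macro 1: S0 reads c1=2 → after 2×micro: -2; S1 reads c1=2 → after 3×micro: -1 ⇒ (c0=-2, c1=-1)
macro 2: S0 reads c1=-1 → after 2×micro: 1; S1 reads c1=-1 → after 3×micro: 2 ⇒ (c0=1, c1=2)
macro 3: S0 reads c1=2 → after 2×micro: -2; S1 reads c1=2 → after 3×micro: -1 ⇒ (c0=-2, c1=-1)
macro 4: S0 reads c1=-1 → after 2×micro: 1; S1 reads c1=-1 → after 3×micro: 2 ⇒ (c0=1, c1=2)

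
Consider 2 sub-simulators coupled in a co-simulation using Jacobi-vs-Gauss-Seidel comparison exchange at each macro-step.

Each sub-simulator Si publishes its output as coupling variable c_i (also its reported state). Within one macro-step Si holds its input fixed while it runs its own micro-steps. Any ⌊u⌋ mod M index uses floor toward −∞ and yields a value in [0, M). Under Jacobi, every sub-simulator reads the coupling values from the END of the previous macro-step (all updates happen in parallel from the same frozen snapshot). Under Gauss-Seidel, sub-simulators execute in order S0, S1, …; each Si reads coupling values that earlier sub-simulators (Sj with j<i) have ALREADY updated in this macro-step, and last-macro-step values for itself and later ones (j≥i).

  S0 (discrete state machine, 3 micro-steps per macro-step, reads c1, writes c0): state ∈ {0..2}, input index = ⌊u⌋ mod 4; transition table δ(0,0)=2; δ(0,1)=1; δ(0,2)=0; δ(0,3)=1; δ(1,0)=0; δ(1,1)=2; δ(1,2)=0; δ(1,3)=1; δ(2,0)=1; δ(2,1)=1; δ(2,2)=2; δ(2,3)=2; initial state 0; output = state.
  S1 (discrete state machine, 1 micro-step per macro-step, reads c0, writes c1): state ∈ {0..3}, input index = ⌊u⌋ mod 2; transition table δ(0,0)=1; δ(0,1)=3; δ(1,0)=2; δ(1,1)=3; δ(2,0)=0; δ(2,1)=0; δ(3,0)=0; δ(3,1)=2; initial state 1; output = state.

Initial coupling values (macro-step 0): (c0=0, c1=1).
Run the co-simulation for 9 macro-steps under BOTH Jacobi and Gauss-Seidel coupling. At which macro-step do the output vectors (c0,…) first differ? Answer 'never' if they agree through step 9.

[Jacobi] macro 1: S0 reads c1=1 → after 3×micro: 1; S1 reads c0=0 → after 1×micro: 2 ⇒ (c0=1, c1=2)
[Jacobi] macro 2: S0 reads c1=2 → after 3×micro: 0; S1 reads c0=1 → after 1×micro: 0 ⇒ (c0=0, c1=0)
[Jacobi] macro 3: S0 reads c1=0 → after 3×micro: 0; S1 reads c0=0 → after 1×micro: 1 ⇒ (c0=0, c1=1)
[Jacobi] macro 4: S0 reads c1=1 → after 3×micro: 1; S1 reads c0=0 → after 1×micro: 2 ⇒ (c0=1, c1=2)
[Jacobi] macro 5: S0 reads c1=2 → after 3×micro: 0; S1 reads c0=1 → after 1×micro: 0 ⇒ (c0=0, c1=0)
[Jacobi] macro 6: S0 reads c1=0 → after 3×micro: 0; S1 reads c0=0 → after 1×micro: 1 ⇒ (c0=0, c1=1)
[Jacobi] macro 7: S0 reads c1=1 → after 3×micro: 1; S1 reads c0=0 → after 1×micro: 2 ⇒ (c0=1, c1=2)
[Jacobi] macro 8: S0 reads c1=2 → after 3×micro: 0; S1 reads c0=1 → after 1×micro: 0 ⇒ (c0=0, c1=0)
[Jacobi] macro 9: S0 reads c1=0 → after 3×micro: 0; S1 reads c0=0 → after 1×micro: 1 ⇒ (c0=0, c1=1)
[Gauss-Seidel] macro 1: S0 reads c1=1 → after 3×micro: 1; S1 reads c0=1 → after 1×micro: 3 ⇒ (c0=1, c1=3)
[Gauss-Seidel] macro 2: S0 reads c1=3 → after 3×micro: 1; S1 reads c0=1 → after 1×micro: 2 ⇒ (c0=1, c1=2)
[Gauss-Seidel] macro 3: S0 reads c1=2 → after 3×micro: 0; S1 reads c0=0 → after 1×micro: 0 ⇒ (c0=0, c1=0)
[Gauss-Seidel] macro 4: S0 reads c1=0 → after 3×micro: 0; S1 reads c0=0 → after 1×micro: 1 ⇒ (c0=0, c1=1)
[Gauss-Seidel] macro 5: S0 reads c1=1 → after 3×micro: 1; S1 reads c0=1 → after 1×micro: 3 ⇒ (c0=1, c1=3)
[Gauss-Seidel] macro 6: S0 reads c1=3 → after 3×micro: 1; S1 reads c0=1 → after 1×micro: 2 ⇒ (c0=1, c1=2)
[Gauss-Seidel] macro 7: S0 reads c1=2 → after 3×micro: 0; S1 reads c0=0 → after 1×micro: 0 ⇒ (c0=0, c1=0)
[Gauss-Seidel] macro 8: S0 reads c1=0 → after 3×micro: 0; S1 reads c0=0 → after 1×micro: 1 ⇒ (c0=0, c1=1)
[Gauss-Seidel] macro 9: S0 reads c1=1 → after 3×micro: 1; S1 reads c0=1 → after 1×micro: 3 ⇒ (c0=1, c1=3)

first divergence at macro-step: 1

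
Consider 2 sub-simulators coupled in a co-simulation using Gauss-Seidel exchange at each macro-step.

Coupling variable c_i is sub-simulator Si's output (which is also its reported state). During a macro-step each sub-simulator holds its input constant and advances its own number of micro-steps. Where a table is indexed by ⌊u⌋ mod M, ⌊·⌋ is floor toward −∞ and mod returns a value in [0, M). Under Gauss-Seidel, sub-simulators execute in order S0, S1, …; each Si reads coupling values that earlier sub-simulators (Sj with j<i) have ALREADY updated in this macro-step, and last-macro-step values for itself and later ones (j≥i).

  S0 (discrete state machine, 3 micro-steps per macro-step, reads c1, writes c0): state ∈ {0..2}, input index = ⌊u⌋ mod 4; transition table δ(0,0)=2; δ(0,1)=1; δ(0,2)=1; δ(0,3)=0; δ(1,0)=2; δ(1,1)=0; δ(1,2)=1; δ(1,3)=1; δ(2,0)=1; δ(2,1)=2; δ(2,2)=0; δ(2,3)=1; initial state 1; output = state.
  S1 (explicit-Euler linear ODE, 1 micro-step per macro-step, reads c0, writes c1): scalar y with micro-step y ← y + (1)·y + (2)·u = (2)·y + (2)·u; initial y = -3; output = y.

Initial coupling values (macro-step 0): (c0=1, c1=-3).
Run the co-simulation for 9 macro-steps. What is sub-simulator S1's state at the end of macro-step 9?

macro 1: S0 reads c1=-3 → after 3×micro: 0; S1 reads c0=0 → after 1×micro: -6 ⇒ (c0=0, c1=-6)
macro 2: S0 reads c1=-6 → after 3×micro: 1; S1 reads c0=1 → after 1×micro: -10 ⇒ (c0=1, c1=-10)
macro 3: S0 reads c1=-10 → after 3×micro: 1; S1 reads c0=1 → after 1×micro: -18 ⇒ (c0=1, c1=-18)
macro 4: S0 reads c1=-18 → after 3×micro: 1; S1 reads c0=1 → after 1×micro: -34 ⇒ (c0=1, c1=-34)
macro 5: S0 reads c1=-34 → after 3×micro: 1; S1 reads c0=1 → after 1×micro: -66 ⇒ (c0=1, c1=-66)
macro 6: S0 reads c1=-66 → after 3×micro: 1; S1 reads c0=1 → after 1×micro: -130 ⇒ (c0=1, c1=-130)
macro 7: S0 reads c1=-130 → after 3×micro: 1; S1 reads c0=1 → after 1×micro: -258 ⇒ (c0=1, c1=-258)
macro 8: S0 reads c1=-258 → after 3×micro: 1; S1 reads c0=1 → after 1×micro: -514 ⇒ (c0=1, c1=-514)
macro 9: S0 reads c1=-514 → after 3×micro: 1; S1 reads c0=1 → after 1×micro: -1026 ⇒ (c0=1, c1=-1026)

S1 state at macro-step 9 = -1026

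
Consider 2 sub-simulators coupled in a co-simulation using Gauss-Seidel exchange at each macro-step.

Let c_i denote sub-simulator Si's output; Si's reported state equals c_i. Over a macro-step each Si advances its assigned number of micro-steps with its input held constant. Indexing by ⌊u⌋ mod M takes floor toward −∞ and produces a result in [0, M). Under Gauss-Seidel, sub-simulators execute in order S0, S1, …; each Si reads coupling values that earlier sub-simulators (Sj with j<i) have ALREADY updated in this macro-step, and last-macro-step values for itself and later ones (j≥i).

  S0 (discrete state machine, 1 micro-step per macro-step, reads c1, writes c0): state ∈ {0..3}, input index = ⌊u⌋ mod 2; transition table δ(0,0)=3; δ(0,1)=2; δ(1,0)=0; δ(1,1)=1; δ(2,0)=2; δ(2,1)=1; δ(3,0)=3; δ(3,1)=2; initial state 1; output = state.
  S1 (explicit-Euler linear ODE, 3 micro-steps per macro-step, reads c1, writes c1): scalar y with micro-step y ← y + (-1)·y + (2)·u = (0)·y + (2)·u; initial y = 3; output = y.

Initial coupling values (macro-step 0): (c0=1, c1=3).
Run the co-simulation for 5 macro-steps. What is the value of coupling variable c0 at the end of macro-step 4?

c0 at macro-step 4 = 3

macro 1: S0 reads c1=3 → after 1×micro: 1; S1 reads c1=3 → after 3×micro: 6 ⇒ (c0=1, c1=6)
macro 2: S0 reads c1=6 → after 1×micro: 0; S1 reads c1=6 → after 3×micro: 12 ⇒ (c0=0, c1=12)
macro 3: S0 reads c1=12 → after 1×micro: 3; S1 reads c1=12 → after 3×micro: 24 ⇒ (c0=3, c1=24)
macro 4: S0 reads c1=24 → after 1×micro: 3; S1 reads c1=24 → after 3×micro: 48 ⇒ (c0=3, c1=48)
macro 5: S0 reads c1=48 → after 1×micro: 3; S1 reads c1=48 → after 3×micro: 96 ⇒ (c0=3, c1=96)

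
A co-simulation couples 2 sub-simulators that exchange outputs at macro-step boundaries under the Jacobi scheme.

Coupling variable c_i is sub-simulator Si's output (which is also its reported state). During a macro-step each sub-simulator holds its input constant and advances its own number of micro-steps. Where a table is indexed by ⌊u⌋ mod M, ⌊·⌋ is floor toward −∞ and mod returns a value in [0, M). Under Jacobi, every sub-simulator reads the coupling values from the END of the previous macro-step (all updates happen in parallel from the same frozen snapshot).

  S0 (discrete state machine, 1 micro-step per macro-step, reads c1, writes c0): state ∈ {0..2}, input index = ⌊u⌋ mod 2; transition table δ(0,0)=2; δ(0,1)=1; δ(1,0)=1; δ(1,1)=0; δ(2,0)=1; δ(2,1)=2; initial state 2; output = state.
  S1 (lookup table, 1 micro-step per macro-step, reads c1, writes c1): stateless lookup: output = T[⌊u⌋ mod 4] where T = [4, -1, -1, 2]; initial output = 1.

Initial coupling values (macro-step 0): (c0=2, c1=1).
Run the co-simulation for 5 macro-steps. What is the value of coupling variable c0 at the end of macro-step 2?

c0 at macro-step 2 = 2

macro 1: S0 reads c1=1 → after 1×micro: 2; S1 reads c1=1 → after 1×micro: -1 ⇒ (c0=2, c1=-1)
macro 2: S0 reads c1=-1 → after 1×micro: 2; S1 reads c1=-1 → after 1×micro: 2 ⇒ (c0=2, c1=2)
macro 3: S0 reads c1=2 → after 1×micro: 1; S1 reads c1=2 → after 1×micro: -1 ⇒ (c0=1, c1=-1)
macro 4: S0 reads c1=-1 → after 1×micro: 0; S1 reads c1=-1 → after 1×micro: 2 ⇒ (c0=0, c1=2)
macro 5: S0 reads c1=2 → after 1×micro: 2; S1 reads c1=2 → after 1×micro: -1 ⇒ (c0=2, c1=-1)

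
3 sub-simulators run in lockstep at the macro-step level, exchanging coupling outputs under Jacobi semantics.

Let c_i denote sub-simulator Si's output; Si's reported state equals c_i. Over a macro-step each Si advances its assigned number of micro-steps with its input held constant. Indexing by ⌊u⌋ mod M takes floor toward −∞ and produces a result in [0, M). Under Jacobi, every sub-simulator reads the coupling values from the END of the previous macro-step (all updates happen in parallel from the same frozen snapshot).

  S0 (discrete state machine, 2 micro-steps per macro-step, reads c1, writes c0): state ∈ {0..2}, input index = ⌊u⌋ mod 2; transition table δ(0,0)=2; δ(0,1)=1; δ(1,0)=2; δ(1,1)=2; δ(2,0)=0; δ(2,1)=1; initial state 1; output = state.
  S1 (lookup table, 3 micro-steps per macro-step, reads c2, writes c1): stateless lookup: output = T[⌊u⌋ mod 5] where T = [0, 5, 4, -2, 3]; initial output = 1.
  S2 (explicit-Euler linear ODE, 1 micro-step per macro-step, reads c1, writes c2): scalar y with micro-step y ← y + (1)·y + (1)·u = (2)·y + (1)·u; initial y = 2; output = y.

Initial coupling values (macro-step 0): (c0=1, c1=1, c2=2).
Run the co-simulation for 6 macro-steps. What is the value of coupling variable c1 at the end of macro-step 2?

c1 at macro-step 2 = 0

macro 1: S0 reads c1=1 → after 2×micro: 1; S1 reads c2=2 → after 3×micro: 4; S2 reads c1=1 → after 1×micro: 5 ⇒ (c0=1, c1=4, c2=5)
macro 2: S0 reads c1=4 → after 2×micro: 0; S1 reads c2=5 → after 3×micro: 0; S2 reads c1=4 → after 1×micro: 14 ⇒ (c0=0, c1=0, c2=14)
macro 3: S0 reads c1=0 → after 2×micro: 0; S1 reads c2=14 → after 3×micro: 3; S2 reads c1=0 → after 1×micro: 28 ⇒ (c0=0, c1=3, c2=28)
macro 4: S0 reads c1=3 → after 2×micro: 2; S1 reads c2=28 → after 3×micro: -2; S2 reads c1=3 → after 1×micro: 59 ⇒ (c0=2, c1=-2, c2=59)
macro 5: S0 reads c1=-2 → after 2×micro: 2; S1 reads c2=59 → after 3×micro: 3; S2 reads c1=-2 → after 1×micro: 116 ⇒ (c0=2, c1=3, c2=116)
macro 6: S0 reads c1=3 → after 2×micro: 2; S1 reads c2=116 → after 3×micro: 5; S2 reads c1=3 → after 1×micro: 235 ⇒ (c0=2, c1=5, c2=235)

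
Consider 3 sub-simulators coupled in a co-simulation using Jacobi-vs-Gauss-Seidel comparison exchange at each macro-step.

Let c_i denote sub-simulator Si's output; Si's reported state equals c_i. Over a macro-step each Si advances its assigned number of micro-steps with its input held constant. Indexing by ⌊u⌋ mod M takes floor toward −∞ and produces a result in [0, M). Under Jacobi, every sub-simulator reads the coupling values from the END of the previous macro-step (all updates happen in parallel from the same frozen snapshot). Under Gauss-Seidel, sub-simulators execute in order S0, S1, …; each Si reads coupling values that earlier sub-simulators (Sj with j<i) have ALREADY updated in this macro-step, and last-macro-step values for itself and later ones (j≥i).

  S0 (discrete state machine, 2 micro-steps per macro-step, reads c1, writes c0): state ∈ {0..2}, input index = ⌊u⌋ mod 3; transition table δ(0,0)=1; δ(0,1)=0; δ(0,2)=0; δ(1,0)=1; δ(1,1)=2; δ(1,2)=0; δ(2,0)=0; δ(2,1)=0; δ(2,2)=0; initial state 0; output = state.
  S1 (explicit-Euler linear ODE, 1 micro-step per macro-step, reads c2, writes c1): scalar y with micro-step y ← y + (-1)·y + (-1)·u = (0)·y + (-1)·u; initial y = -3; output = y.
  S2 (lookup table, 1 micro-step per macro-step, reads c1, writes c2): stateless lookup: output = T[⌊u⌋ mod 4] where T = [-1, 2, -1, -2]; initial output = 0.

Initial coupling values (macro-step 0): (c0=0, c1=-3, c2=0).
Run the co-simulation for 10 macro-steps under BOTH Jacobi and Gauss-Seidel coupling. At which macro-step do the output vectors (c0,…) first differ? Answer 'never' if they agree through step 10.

[Jacobi] macro 1: S0 reads c1=-3 → after 2×micro: 1; S1 reads c2=0 → after 1×micro: 0; S2 reads c1=-3 → after 1×micro: 2 ⇒ (c0=1, c1=0, c2=2)
[Jacobi] macro 2: S0 reads c1=0 → after 2×micro: 1; S1 reads c2=2 → after 1×micro: -2; S2 reads c1=0 → after 1×micro: -1 ⇒ (c0=1, c1=-2, c2=-1)
[Jacobi] macro 3: S0 reads c1=-2 → after 2×micro: 0; S1 reads c2=-1 → after 1×micro: 1; S2 reads c1=-2 → after 1×micro: -1 ⇒ (c0=0, c1=1, c2=-1)
[Jacobi] macro 4: S0 reads c1=1 → after 2×micro: 0; S1 reads c2=-1 → after 1×micro: 1; S2 reads c1=1 → after 1×micro: 2 ⇒ (c0=0, c1=1, c2=2)
[Jacobi] macro 5: S0 reads c1=1 → after 2×micro: 0; S1 reads c2=2 → after 1×micro: -2; S2 reads c1=1 → after 1×micro: 2 ⇒ (c0=0, c1=-2, c2=2)
[Jacobi] macro 6: S0 reads c1=-2 → after 2×micro: 0; S1 reads c2=2 → after 1×micro: -2; S2 reads c1=-2 → after 1×micro: -1 ⇒ (c0=0, c1=-2, c2=-1)
[Jacobi] macro 7: S0 reads c1=-2 → after 2×micro: 0; S1 reads c2=-1 → after 1×micro: 1; S2 reads c1=-2 → after 1×micro: -1 ⇒ (c0=0, c1=1, c2=-1)
[Jacobi] macro 8: S0 reads c1=1 → after 2×micro: 0; S1 reads c2=-1 → after 1×micro: 1; S2 reads c1=1 → after 1×micro: 2 ⇒ (c0=0, c1=1, c2=2)
[Jacobi] macro 9: S0 reads c1=1 → after 2×micro: 0; S1 reads c2=2 → after 1×micro: -2; S2 reads c1=1 → after 1×micro: 2 ⇒ (c0=0, c1=-2, c2=2)
[Jacobi] macro 10: S0 reads c1=-2 → after 2×micro: 0; S1 reads c2=2 → after 1×micro: -2; S2 reads c1=-2 → after 1×micro: -1 ⇒ (c0=0, c1=-2, c2=-1)
[Gauss-Seidel] macro 1: S0 reads c1=-3 → after 2×micro: 1; S1 reads c2=0 → after 1×micro: 0; S2 reads c1=0 → after 1×micro: -1 ⇒ (c0=1, c1=0, c2=-1)
[Gauss-Seidel] macro 2: S0 reads c1=0 → after 2×micro: 1; S1 reads c2=-1 → after 1×micro: 1; S2 reads c1=1 → after 1×micro: 2 ⇒ (c0=1, c1=1, c2=2)
[Gauss-Seidel] macro 3: S0 reads c1=1 → after 2×micro: 0; S1 reads c2=2 → after 1×micro: -2; S2 reads c1=-2 → after 1×micro: -1 ⇒ (c0=0, c1=-2, c2=-1)
[Gauss-Seidel] macro 4: S0 reads c1=-2 → after 2×micro: 0; S1 reads c2=-1 → after 1×micro: 1; S2 reads c1=1 → after 1×micro: 2 ⇒ (c0=0, c1=1, c2=2)
[Gauss-Seidel] macro 5: S0 reads c1=1 → after 2×micro: 0; S1 reads c2=2 → after 1×micro: -2; S2 reads c1=-2 → after 1×micro: -1 ⇒ (c0=0, c1=-2, c2=-1)
[Gauss-Seidel] macro 6: S0 reads c1=-2 → after 2×micro: 0; S1 reads c2=-1 → after 1×micro: 1; S2 reads c1=1 → after 1×micro: 2 ⇒ (c0=0, c1=1, c2=2)
[Gauss-Seidel] macro 7: S0 reads c1=1 → after 2×micro: 0; S1 reads c2=2 → after 1×micro: -2; S2 reads c1=-2 → after 1×micro: -1 ⇒ (c0=0, c1=-2, c2=-1)
[Gauss-Seidel] macro 8: S0 reads c1=-2 → after 2×micro: 0; S1 reads c2=-1 → after 1×micro: 1; S2 reads c1=1 → after 1×micro: 2 ⇒ (c0=0, c1=1, c2=2)
[Gauss-Seidel] macro 9: S0 reads c1=1 → after 2×micro: 0; S1 reads c2=2 → after 1×micro: -2; S2 reads c1=-2 → after 1×micro: -1 ⇒ (c0=0, c1=-2, c2=-1)
[Gauss-Seidel] macro 10: S0 reads c1=-2 → after 2×micro: 0; S1 reads c2=-1 → after 1×micro: 1; S2 reads c1=1 → after 1×micro: 2 ⇒ (c0=0, c1=1, c2=2)

first divergence at macro-step: 1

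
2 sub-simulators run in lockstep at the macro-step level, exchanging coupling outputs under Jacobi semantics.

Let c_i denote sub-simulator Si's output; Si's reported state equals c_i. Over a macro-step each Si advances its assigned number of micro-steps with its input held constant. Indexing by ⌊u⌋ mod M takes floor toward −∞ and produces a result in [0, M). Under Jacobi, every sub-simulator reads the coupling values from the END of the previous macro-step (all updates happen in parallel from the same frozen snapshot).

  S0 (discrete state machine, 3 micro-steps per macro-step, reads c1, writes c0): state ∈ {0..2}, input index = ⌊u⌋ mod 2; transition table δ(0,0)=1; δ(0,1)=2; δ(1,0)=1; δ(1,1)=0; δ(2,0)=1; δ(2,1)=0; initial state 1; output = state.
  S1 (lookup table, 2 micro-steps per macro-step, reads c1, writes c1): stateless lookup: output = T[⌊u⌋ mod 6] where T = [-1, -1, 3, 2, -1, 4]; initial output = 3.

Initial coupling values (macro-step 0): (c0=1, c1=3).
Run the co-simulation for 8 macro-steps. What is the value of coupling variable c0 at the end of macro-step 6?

c0 at macro-step 6 = 1

macro 1: S0 reads c1=3 → after 3×micro: 0; S1 reads c1=3 → after 2×micro: 2 ⇒ (c0=0, c1=2)
macro 2: S0 reads c1=2 → after 3×micro: 1; S1 reads c1=2 → after 2×micro: 3 ⇒ (c0=1, c1=3)
macro 3: S0 reads c1=3 → after 3×micro: 0; S1 reads c1=3 → after 2×micro: 2 ⇒ (c0=0, c1=2)
macro 4: S0 reads c1=2 → after 3×micro: 1; S1 reads c1=2 → after 2×micro: 3 ⇒ (c0=1, c1=3)
macro 5: S0 reads c1=3 → after 3×micro: 0; S1 reads c1=3 → after 2×micro: 2 ⇒ (c0=0, c1=2)
macro 6: S0 reads c1=2 → after 3×micro: 1; S1 reads c1=2 → after 2×micro: 3 ⇒ (c0=1, c1=3)
macro 7: S0 reads c1=3 → after 3×micro: 0; S1 reads c1=3 → after 2×micro: 2 ⇒ (c0=0, c1=2)
macro 8: S0 reads c1=2 → after 3×micro: 1; S1 reads c1=2 → after 2×micro: 3 ⇒ (c0=1, c1=3)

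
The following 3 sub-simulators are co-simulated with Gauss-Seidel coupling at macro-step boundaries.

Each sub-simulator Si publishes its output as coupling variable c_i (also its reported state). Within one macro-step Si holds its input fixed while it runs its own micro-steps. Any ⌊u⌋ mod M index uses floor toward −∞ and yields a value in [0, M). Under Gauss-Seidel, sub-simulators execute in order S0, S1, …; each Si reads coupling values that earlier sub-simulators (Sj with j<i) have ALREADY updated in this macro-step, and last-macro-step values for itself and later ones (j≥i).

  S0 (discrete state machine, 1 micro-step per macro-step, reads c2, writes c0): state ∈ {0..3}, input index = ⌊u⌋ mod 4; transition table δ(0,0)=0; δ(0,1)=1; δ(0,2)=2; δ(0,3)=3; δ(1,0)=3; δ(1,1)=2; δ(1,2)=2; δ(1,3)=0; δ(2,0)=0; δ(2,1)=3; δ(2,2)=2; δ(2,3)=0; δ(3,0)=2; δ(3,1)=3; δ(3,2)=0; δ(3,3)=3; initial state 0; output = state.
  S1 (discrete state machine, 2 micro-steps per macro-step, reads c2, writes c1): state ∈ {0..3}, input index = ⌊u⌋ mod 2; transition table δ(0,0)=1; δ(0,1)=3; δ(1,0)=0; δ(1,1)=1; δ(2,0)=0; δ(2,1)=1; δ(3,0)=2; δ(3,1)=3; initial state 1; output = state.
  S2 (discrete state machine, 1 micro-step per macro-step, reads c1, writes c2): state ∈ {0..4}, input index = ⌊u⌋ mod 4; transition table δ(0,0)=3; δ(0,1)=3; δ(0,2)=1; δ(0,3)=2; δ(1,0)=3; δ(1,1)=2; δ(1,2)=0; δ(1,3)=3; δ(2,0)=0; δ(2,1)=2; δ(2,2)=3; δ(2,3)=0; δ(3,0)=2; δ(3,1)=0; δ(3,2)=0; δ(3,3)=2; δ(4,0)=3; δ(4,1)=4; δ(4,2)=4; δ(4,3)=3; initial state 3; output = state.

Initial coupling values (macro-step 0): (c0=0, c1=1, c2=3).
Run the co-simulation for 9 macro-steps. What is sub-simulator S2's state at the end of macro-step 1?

macro 1: S0 reads c2=3 → after 1×micro: 3; S1 reads c2=3 → after 2×micro: 1; S2 reads c1=1 → after 1×micro: 0 ⇒ (c0=3, c1=1, c2=0)
macro 2: S0 reads c2=0 → after 1×micro: 2; S1 reads c2=0 → after 2×micro: 1; S2 reads c1=1 → after 1×micro: 3 ⇒ (c0=2, c1=1, c2=3)
macro 3: S0 reads c2=3 → after 1×micro: 0; S1 reads c2=3 → after 2×micro: 1; S2 reads c1=1 → after 1×micro: 0 ⇒ (c0=0, c1=1, c2=0)
macro 4: S0 reads c2=0 → after 1×micro: 0; S1 reads c2=0 → after 2×micro: 1; S2 reads c1=1 → after 1×micro: 3 ⇒ (c0=0, c1=1, c2=3)
macro 5: S0 reads c2=3 → after 1×micro: 3; S1 reads c2=3 → after 2×micro: 1; S2 reads c1=1 → after 1×micro: 0 ⇒ (c0=3, c1=1, c2=0)
macro 6: S0 reads c2=0 → after 1×micro: 2; S1 reads c2=0 → after 2×micro: 1; S2 reads c1=1 → after 1×micro: 3 ⇒ (c0=2, c1=1, c2=3)
macro 7: S0 reads c2=3 → after 1×micro: 0; S1 reads c2=3 → after 2×micro: 1; S2 reads c1=1 → after 1×micro: 0 ⇒ (c0=0, c1=1, c2=0)
macro 8: S0 reads c2=0 → after 1×micro: 0; S1 reads c2=0 → after 2×micro: 1; S2 reads c1=1 → after 1×micro: 3 ⇒ (c0=0, c1=1, c2=3)
macro 9: S0 reads c2=3 → after 1×micro: 3; S1 reads c2=3 → after 2×micro: 1; S2 reads c1=1 → after 1×micro: 0 ⇒ (c0=3, c1=1, c2=0)

S2 state at macro-step 1 = 0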